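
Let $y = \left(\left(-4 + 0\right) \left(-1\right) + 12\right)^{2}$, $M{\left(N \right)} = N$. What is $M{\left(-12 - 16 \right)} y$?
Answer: $-7168$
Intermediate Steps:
$y = 256$ ($y = \left(\left(-4\right) \left(-1\right) + 12\right)^{2} = \left(4 + 12\right)^{2} = 16^{2} = 256$)
$M{\left(-12 - 16 \right)} y = \left(-12 - 16\right) 256 = \left(-28\right) 256 = -7168$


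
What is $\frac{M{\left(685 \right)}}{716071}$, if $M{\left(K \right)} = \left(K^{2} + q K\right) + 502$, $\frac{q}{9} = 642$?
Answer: $\frac{4427657}{716071} \approx 6.1833$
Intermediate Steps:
$q = 5778$ ($q = 9 \cdot 642 = 5778$)
$M{\left(K \right)} = 502 + K^{2} + 5778 K$ ($M{\left(K \right)} = \left(K^{2} + 5778 K\right) + 502 = 502 + K^{2} + 5778 K$)
$\frac{M{\left(685 \right)}}{716071} = \frac{502 + 685^{2} + 5778 \cdot 685}{716071} = \left(502 + 469225 + 3957930\right) \frac{1}{716071} = 4427657 \cdot \frac{1}{716071} = \frac{4427657}{716071}$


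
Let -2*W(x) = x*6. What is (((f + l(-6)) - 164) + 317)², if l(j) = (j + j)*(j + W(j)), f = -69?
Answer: 3600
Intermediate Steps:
W(x) = -3*x (W(x) = -x*6/2 = -3*x)
l(j) = -4*j² (l(j) = (j + j)*(j - 3*j) = (2*j)*(-2*j) = -4*j²)
(((f + l(-6)) - 164) + 317)² = (((-69 - 4*(-6)²) - 164) + 317)² = (((-69 - 4*36) - 164) + 317)² = (((-69 - 144) - 164) + 317)² = ((-213 - 164) + 317)² = (-377 + 317)² = (-60)² = 3600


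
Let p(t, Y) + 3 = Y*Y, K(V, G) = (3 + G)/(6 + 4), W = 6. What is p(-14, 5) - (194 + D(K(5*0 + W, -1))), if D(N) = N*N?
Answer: -4301/25 ≈ -172.04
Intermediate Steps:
K(V, G) = 3/10 + G/10 (K(V, G) = (3 + G)/10 = (3 + G)*(⅒) = 3/10 + G/10)
p(t, Y) = -3 + Y² (p(t, Y) = -3 + Y*Y = -3 + Y²)
D(N) = N²
p(-14, 5) - (194 + D(K(5*0 + W, -1))) = (-3 + 5²) - (194 + (3/10 + (⅒)*(-1))²) = (-3 + 25) - (194 + (3/10 - ⅒)²) = 22 - (194 + (⅕)²) = 22 - (194 + 1/25) = 22 - 1*4851/25 = 22 - 4851/25 = -4301/25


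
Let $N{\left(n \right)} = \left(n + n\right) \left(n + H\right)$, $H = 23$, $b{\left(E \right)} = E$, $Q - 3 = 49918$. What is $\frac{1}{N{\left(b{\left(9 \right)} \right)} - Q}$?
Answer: $- \frac{1}{49345} \approx -2.0265 \cdot 10^{-5}$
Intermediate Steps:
$Q = 49921$ ($Q = 3 + 49918 = 49921$)
$N{\left(n \right)} = 2 n \left(23 + n\right)$ ($N{\left(n \right)} = \left(n + n\right) \left(n + 23\right) = 2 n \left(23 + n\right)$)
$\frac{1}{N{\left(b{\left(9 \right)} \right)} - Q} = \frac{1}{2 \cdot 9 \left(23 + 9\right) - 49921} = \frac{1}{2 \cdot 9 \cdot 32 - 49921} = \frac{1}{576 - 49921} = \frac{1}{-49345} = - \frac{1}{49345}$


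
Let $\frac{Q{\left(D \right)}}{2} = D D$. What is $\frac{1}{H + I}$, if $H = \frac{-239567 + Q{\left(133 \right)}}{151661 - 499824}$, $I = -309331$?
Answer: $- \frac{348163}{107697404764} \approx -3.2328 \cdot 10^{-6}$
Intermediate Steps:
$Q{\left(D \right)} = 2 D^{2}$ ($Q{\left(D \right)} = 2 D D = 2 D^{2}$)
$H = \frac{204189}{348163}$ ($H = \frac{-239567 + 2 \cdot 133^{2}}{151661 - 499824} = \frac{-239567 + 2 \cdot 17689}{-348163} = \left(-239567 + 35378\right) \left(- \frac{1}{348163}\right) = \left(-204189\right) \left(- \frac{1}{348163}\right) = \frac{204189}{348163} \approx 0.58648$)
$\frac{1}{H + I} = \frac{1}{\frac{204189}{348163} - 309331} = \frac{1}{- \frac{107697404764}{348163}} = - \frac{348163}{107697404764}$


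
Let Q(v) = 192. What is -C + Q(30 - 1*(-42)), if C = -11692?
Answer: 11884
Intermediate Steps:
-C + Q(30 - 1*(-42)) = -1*(-11692) + 192 = 11692 + 192 = 11884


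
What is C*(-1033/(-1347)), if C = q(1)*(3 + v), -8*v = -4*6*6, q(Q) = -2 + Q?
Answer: -7231/449 ≈ -16.105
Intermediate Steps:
v = 18 (v = -(-4*6)*6/8 = -(-3)*6 = -⅛*(-144) = 18)
C = -21 (C = (-2 + 1)*(3 + 18) = -1*21 = -21)
C*(-1033/(-1347)) = -(-21693)/(-1347) = -(-21693)*(-1)/1347 = -21*1033/1347 = -7231/449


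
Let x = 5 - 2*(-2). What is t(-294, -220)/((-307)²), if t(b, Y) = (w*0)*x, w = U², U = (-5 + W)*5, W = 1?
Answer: 0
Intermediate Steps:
U = -20 (U = (-5 + 1)*5 = -4*5 = -20)
w = 400 (w = (-20)² = 400)
x = 9 (x = 5 + 4 = 9)
t(b, Y) = 0 (t(b, Y) = (400*0)*9 = 0*9 = 0)
t(-294, -220)/((-307)²) = 0/((-307)²) = 0/94249 = 0*(1/94249) = 0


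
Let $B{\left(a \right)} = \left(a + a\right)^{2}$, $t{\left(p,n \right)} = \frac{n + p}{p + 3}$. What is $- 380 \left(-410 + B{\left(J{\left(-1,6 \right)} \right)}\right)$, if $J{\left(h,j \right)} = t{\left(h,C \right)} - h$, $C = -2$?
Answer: $155420$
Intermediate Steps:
$t{\left(p,n \right)} = \frac{n + p}{3 + p}$
$J{\left(h,j \right)} = - h + \frac{-2 + h}{3 + h}$ ($J{\left(h,j \right)} = \frac{-2 + h}{3 + h} - h = - h + \frac{-2 + h}{3 + h}$)
$B{\left(a \right)} = 4 a^{2}$ ($B{\left(a \right)} = \left(2 a\right)^{2} = 4 a^{2}$)
$- 380 \left(-410 + B{\left(J{\left(-1,6 \right)} \right)}\right) = - 380 \left(-410 + 4 \left(\frac{-2 - 1 - - (3 - 1)}{3 - 1}\right)^{2}\right) = - 380 \left(-410 + 4 \left(\frac{-2 - 1 - \left(-1\right) 2}{2}\right)^{2}\right) = - 380 \left(-410 + 4 \left(\frac{-2 - 1 + 2}{2}\right)^{2}\right) = - 380 \left(-410 + 4 \left(\frac{1}{2} \left(-1\right)\right)^{2}\right) = - 380 \left(-410 + 4 \left(- \frac{1}{2}\right)^{2}\right) = - 380 \left(-410 + 4 \cdot \frac{1}{4}\right) = - 380 \left(-410 + 1\right) = \left(-380\right) \left(-409\right) = 155420$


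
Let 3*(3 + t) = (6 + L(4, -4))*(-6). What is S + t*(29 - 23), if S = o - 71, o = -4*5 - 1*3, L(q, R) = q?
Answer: -232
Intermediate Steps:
o = -23 (o = -20 - 3 = -23)
S = -94 (S = -23 - 71 = -94)
t = -23 (t = -3 + ((6 + 4)*(-6))/3 = -3 + (10*(-6))/3 = -3 + (⅓)*(-60) = -3 - 20 = -23)
S + t*(29 - 23) = -94 - 23*(29 - 23) = -94 - 23*6 = -94 - 138 = -232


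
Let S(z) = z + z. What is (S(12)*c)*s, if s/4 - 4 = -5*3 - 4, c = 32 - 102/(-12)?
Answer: -58320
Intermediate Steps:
c = 81/2 (c = 32 - 102*(-1)/12 = 32 - 1*(-17/2) = 32 + 17/2 = 81/2 ≈ 40.500)
s = -60 (s = 16 + 4*(-5*3 - 4) = 16 + 4*(-15 - 4) = 16 + 4*(-19) = 16 - 76 = -60)
S(z) = 2*z
(S(12)*c)*s = ((2*12)*(81/2))*(-60) = (24*(81/2))*(-60) = 972*(-60) = -58320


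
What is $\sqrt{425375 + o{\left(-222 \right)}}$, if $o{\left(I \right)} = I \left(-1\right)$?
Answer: $\sqrt{425597} \approx 652.38$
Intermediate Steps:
$o{\left(I \right)} = - I$
$\sqrt{425375 + o{\left(-222 \right)}} = \sqrt{425375 - -222} = \sqrt{425375 + 222} = \sqrt{425597}$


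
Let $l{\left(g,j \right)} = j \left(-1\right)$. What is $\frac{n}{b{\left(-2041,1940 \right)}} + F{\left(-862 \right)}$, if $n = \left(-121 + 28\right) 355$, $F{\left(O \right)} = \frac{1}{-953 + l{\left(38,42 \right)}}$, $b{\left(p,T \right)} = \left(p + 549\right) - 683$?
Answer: $\frac{87594}{5771} \approx 15.178$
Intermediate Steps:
$l{\left(g,j \right)} = - j$
$b{\left(p,T \right)} = -134 + p$ ($b{\left(p,T \right)} = \left(549 + p\right) - 683 = -134 + p$)
$F{\left(O \right)} = - \frac{1}{995}$ ($F{\left(O \right)} = \frac{1}{-953 - 42} = \frac{1}{-995} = - \frac{1}{995}$)
$n = -33015$ ($n = \left(-93\right) 355 = -33015$)
$\frac{n}{b{\left(-2041,1940 \right)}} + F{\left(-862 \right)} = - \frac{33015}{-134 - 2041} - \frac{1}{995} = - \frac{33015}{-2175} - \frac{1}{995} = \left(-33015\right) \left(- \frac{1}{2175}\right) - \frac{1}{995} = \frac{2201}{145} - \frac{1}{995} = \frac{87594}{5771}$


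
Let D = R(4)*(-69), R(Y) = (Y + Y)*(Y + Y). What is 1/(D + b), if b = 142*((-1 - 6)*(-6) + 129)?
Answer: 1/19866 ≈ 5.0337e-5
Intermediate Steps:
R(Y) = 4*Y**2 (R(Y) = (2*Y)*(2*Y) = 4*Y**2)
D = -4416 (D = (4*4**2)*(-69) = (4*16)*(-69) = 64*(-69) = -4416)
b = 24282 (b = 142*(-7*(-6) + 129) = 142*(42 + 129) = 142*171 = 24282)
1/(D + b) = 1/(-4416 + 24282) = 1/19866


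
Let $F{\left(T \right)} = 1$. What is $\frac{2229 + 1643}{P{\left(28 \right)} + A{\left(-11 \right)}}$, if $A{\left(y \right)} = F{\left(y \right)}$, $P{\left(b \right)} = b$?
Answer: $\frac{3872}{29} \approx 133.52$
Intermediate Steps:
$A{\left(y \right)} = 1$
$\frac{2229 + 1643}{P{\left(28 \right)} + A{\left(-11 \right)}} = \frac{2229 + 1643}{28 + 1} = \frac{3872}{29}$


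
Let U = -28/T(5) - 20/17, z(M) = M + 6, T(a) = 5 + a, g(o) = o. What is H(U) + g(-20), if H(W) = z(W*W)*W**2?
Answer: 16960156436/52200625 ≈ 324.90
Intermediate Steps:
z(M) = 6 + M
U = -338/85 (U = -28/(5 + 5) - 20/17 = -28/10 - 20*1/17 = -28*1/10 - 20/17 = -14/5 - 20/17 = -338/85 ≈ -3.9765)
H(W) = W**2*(6 + W**2) (H(W) = (6 + W*W)*W**2 = (6 + W**2)*W**2 = W**2*(6 + W**2))
H(U) + g(-20) = (-338/85)**2*(6 + (-338/85)**2) - 20 = 114244*(6 + 114244/7225)/7225 - 20 = (114244/7225)*(157594/7225) - 20 = 18004168936/52200625 - 20 = 16960156436/52200625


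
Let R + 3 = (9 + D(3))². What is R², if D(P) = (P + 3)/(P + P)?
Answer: 9409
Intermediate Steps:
D(P) = (3 + P)/(2*P) (D(P) = (3 + P)/((2*P)) = (3 + P)*(1/(2*P)) = (3 + P)/(2*P))
R = 97 (R = -3 + (9 + (½)*(3 + 3)/3)² = -3 + (9 + (½)*(⅓)*6)² = -3 + (9 + 1)² = -3 + 10² = -3 + 100 = 97)
R² = 97² = 9409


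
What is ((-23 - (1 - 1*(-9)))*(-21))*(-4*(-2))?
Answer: 5544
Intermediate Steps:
((-23 - (1 - 1*(-9)))*(-21))*(-4*(-2)) = ((-23 - (1 + 9))*(-21))*8 = ((-23 - 1*10)*(-21))*8 = ((-23 - 10)*(-21))*8 = -33*(-21)*8 = 693*8 = 5544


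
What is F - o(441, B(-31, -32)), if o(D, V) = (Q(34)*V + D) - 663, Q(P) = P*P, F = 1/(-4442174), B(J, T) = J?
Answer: 160175910091/4442174 ≈ 36058.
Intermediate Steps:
F = -1/4442174 ≈ -2.2511e-7
Q(P) = P²
o(D, V) = -663 + D + 1156*V (o(D, V) = (34²*V + D) - 663 = (1156*V + D) - 663 = (D + 1156*V) - 663 = -663 + D + 1156*V)
F - o(441, B(-31, -32)) = -1/4442174 - (-663 + 441 + 1156*(-31)) = -1/4442174 - (-663 + 441 - 35836) = -1/4442174 - 1*(-36058) = -1/4442174 + 36058 = 160175910091/4442174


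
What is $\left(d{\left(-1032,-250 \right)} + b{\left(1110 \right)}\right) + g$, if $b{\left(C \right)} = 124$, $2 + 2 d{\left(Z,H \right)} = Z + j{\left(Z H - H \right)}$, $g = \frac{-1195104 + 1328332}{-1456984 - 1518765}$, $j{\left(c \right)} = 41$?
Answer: $- \frac{2217199461}{5951498} \approx -372.54$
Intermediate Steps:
$g = - \frac{133228}{2975749}$ ($g = \frac{133228}{-2975749} = 133228 \left(- \frac{1}{2975749}\right) = - \frac{133228}{2975749} \approx -0.044771$)
$d{\left(Z,H \right)} = \frac{39}{2} + \frac{Z}{2}$ ($d{\left(Z,H \right)} = -1 + \frac{Z + 41}{2} = -1 + \frac{41 + Z}{2} = -1 + \left(\frac{41}{2} + \frac{Z}{2}\right) = \frac{39}{2} + \frac{Z}{2}$)
$\left(d{\left(-1032,-250 \right)} + b{\left(1110 \right)}\right) + g = \left(\left(\frac{39}{2} + \frac{1}{2} \left(-1032\right)\right) + 124\right) - \frac{133228}{2975749} = \left(\left(\frac{39}{2} - 516\right) + 124\right) - \frac{133228}{2975749} = \left(- \frac{993}{2} + 124\right) - \frac{133228}{2975749} = - \frac{745}{2} - \frac{133228}{2975749} = - \frac{2217199461}{5951498}$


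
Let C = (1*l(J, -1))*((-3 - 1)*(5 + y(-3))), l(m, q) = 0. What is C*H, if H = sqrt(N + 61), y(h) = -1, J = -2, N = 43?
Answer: 0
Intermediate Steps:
H = 2*sqrt(26) (H = sqrt(43 + 61) = sqrt(104) = 2*sqrt(26) ≈ 10.198)
C = 0 (C = (1*0)*((-3 - 1)*(5 - 1)) = 0*(-4*4) = 0*(-16) = 0)
C*H = 0*(2*sqrt(26)) = 0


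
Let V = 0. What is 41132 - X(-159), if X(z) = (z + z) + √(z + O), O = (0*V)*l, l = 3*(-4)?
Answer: 41450 - I*√159 ≈ 41450.0 - 12.61*I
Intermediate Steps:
l = -12
O = 0 (O = (0*0)*(-12) = 0*(-12) = 0)
X(z) = √z + 2*z (X(z) = (z + z) + √(z + 0) = 2*z + √z = √z + 2*z)
41132 - X(-159) = 41132 - (√(-159) + 2*(-159)) = 41132 - (I*√159 - 318) = 41132 - (-318 + I*√159) = 41132 + (318 - I*√159) = 41450 - I*√159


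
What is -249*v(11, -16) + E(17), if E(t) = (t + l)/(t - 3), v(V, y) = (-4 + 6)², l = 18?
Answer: -1987/2 ≈ -993.50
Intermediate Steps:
v(V, y) = 4 (v(V, y) = 2² = 4)
E(t) = (18 + t)/(-3 + t) (E(t) = (t + 18)/(t - 3) = (18 + t)/(-3 + t))
-249*v(11, -16) + E(17) = -249*4 + (18 + 17)/(-3 + 17) = -996 + 35/14 = -996 + (1/14)*35 = -996 + 5/2 = -1987/2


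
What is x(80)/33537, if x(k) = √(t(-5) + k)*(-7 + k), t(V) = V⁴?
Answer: 73*√705/33537 ≈ 0.057795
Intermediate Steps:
x(k) = √(625 + k)*(-7 + k) (x(k) = √((-5)⁴ + k)*(-7 + k) = √(625 + k)*(-7 + k))
x(80)/33537 = (√(625 + 80)*(-7 + 80))/33537 = (√705*73)*(1/33537) = (73*√705)*(1/33537) = 73*√705/33537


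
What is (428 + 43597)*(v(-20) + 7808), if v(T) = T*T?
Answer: 361357200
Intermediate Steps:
v(T) = T²
(428 + 43597)*(v(-20) + 7808) = (428 + 43597)*((-20)² + 7808) = 44025*(400 + 7808) = 44025*8208 = 361357200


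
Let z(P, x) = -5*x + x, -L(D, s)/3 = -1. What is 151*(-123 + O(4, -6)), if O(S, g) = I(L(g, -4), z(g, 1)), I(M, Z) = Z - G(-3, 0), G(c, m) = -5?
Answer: -18422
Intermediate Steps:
L(D, s) = 3 (L(D, s) = -3*(-1) = 3)
z(P, x) = -4*x
I(M, Z) = 5 + Z (I(M, Z) = Z - 1*(-5) = Z + 5 = 5 + Z)
O(S, g) = 1 (O(S, g) = 5 - 4*1 = 5 - 4 = 1)
151*(-123 + O(4, -6)) = 151*(-123 + 1) = 151*(-122) = -18422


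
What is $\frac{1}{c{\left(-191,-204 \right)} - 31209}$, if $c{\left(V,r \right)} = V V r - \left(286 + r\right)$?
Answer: $- \frac{1}{7473415} \approx -1.3381 \cdot 10^{-7}$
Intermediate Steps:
$c{\left(V,r \right)} = -286 - r + r V^{2}$ ($c{\left(V,r \right)} = V^{2} r - \left(286 + r\right) = r V^{2} - \left(286 + r\right) = -286 - r + r V^{2}$)
$\frac{1}{c{\left(-191,-204 \right)} - 31209} = \frac{1}{\left(-286 - -204 - 204 \left(-191\right)^{2}\right) - 31209} = \frac{1}{\left(-286 + 204 - 7442124\right) - 31209} = \frac{1}{-7442206 - 31209} = \frac{1}{-7473415} = - \frac{1}{7473415}$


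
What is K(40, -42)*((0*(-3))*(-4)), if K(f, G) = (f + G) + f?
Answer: 0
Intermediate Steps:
K(f, G) = G + 2*f (K(f, G) = (G + f) + f = G + 2*f)
K(40, -42)*((0*(-3))*(-4)) = (-42 + 2*40)*((0*(-3))*(-4)) = (-42 + 80)*(0*(-4)) = 38*0 = 0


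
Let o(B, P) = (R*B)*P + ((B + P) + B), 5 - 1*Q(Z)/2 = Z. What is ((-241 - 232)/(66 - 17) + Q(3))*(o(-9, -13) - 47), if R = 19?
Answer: -594165/49 ≈ -12126.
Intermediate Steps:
Q(Z) = 10 - 2*Z
o(B, P) = P + 2*B + 19*B*P (o(B, P) = (19*B)*P + ((B + P) + B) = 19*B*P + (P + 2*B) = P + 2*B + 19*B*P)
((-241 - 232)/(66 - 17) + Q(3))*(o(-9, -13) - 47) = ((-241 - 232)/(66 - 17) + (10 - 2*3))*((-13 + 2*(-9) + 19*(-9)*(-13)) - 47) = (-473/49 + (10 - 6))*((-13 - 18 + 2223) - 47) = (-473*1/49 + 4)*(2192 - 47) = (-473/49 + 4)*2145 = -277/49*2145 = -594165/49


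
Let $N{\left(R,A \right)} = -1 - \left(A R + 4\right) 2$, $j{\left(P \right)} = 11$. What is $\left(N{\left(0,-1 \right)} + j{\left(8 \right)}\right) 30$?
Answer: $60$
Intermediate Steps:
$N{\left(R,A \right)} = -9 - 2 A R$ ($N{\left(R,A \right)} = -1 - \left(4 + A R\right) 2 = -1 - \left(8 + 2 A R\right) = -9 - 2 A R$)
$\left(N{\left(0,-1 \right)} + j{\left(8 \right)}\right) 30 = \left(\left(-9 - \left(-2\right) 0\right) + 11\right) 30 = \left(\left(-9 + 0\right) + 11\right) 30 = \left(-9 + 11\right) 30 = 2 \cdot 30 = 60$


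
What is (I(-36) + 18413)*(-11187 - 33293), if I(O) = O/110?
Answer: -9008952512/11 ≈ -8.1900e+8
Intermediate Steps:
I(O) = O/110 (I(O) = O*(1/110) = O/110)
(I(-36) + 18413)*(-11187 - 33293) = ((1/110)*(-36) + 18413)*(-11187 - 33293) = (-18/55 + 18413)*(-44480) = (1012697/55)*(-44480) = -9008952512/11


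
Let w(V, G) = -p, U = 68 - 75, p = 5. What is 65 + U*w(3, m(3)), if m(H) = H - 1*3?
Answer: 100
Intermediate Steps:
m(H) = -3 + H (m(H) = H - 3 = -3 + H)
U = -7
w(V, G) = -5 (w(V, G) = -1*5 = -5)
65 + U*w(3, m(3)) = 65 - 7*(-5) = 65 + 35 = 100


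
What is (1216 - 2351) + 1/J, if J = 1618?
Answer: -1836429/1618 ≈ -1135.0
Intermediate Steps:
(1216 - 2351) + 1/J = (1216 - 2351) + 1/1618 = -1135 + 1/1618 = -1836429/1618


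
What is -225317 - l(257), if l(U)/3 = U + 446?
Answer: -227426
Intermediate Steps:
l(U) = 1338 + 3*U (l(U) = 3*(U + 446) = 3*(446 + U) = 1338 + 3*U)
-225317 - l(257) = -225317 - (1338 + 3*257) = -225317 - (1338 + 771) = -225317 - 1*2109 = -225317 - 2109 = -227426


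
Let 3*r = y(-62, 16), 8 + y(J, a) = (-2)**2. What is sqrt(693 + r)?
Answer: 5*sqrt(249)/3 ≈ 26.300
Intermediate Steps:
y(J, a) = -4 (y(J, a) = -8 + (-2)**2 = -8 + 4 = -4)
r = -4/3 (r = (1/3)*(-4) = -4/3 ≈ -1.3333)
sqrt(693 + r) = sqrt(693 - 4/3) = sqrt(2075/3) = 5*sqrt(249)/3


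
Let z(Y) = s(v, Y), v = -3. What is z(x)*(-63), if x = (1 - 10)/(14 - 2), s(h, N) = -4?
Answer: 252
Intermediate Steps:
x = -¾ (x = -9/12 = -9*1/12 = -¾ ≈ -0.75000)
z(Y) = -4
z(x)*(-63) = -4*(-63) = 252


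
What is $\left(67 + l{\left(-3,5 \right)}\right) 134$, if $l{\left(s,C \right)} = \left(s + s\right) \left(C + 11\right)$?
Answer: $-3886$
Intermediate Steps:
$l{\left(s,C \right)} = 2 s \left(11 + C\right)$
$\left(67 + l{\left(-3,5 \right)}\right) 134 = \left(67 + 2 \left(-3\right) \left(11 + 5\right)\right) 134 = \left(67 + 2 \left(-3\right) 16\right) 134 = \left(67 - 96\right) 134 = \left(-29\right) 134 = -3886$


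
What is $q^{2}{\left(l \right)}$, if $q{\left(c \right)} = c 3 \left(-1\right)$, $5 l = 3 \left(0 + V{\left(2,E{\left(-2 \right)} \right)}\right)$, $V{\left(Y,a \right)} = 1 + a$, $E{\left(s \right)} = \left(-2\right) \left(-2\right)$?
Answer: $81$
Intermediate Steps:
$E{\left(s \right)} = 4$
$l = 3$ ($l = \frac{3 \left(0 + \left(1 + 4\right)\right)}{5} = \frac{3 \left(0 + 5\right)}{5} = \frac{3 \cdot 5}{5} = \frac{1}{5} \cdot 15 = 3$)
$q{\left(c \right)} = - 3 c$ ($q{\left(c \right)} = 3 c \left(-1\right) = - 3 c$)
$q^{2}{\left(l \right)} = \left(\left(-3\right) 3\right)^{2} = \left(-9\right)^{2} = 81$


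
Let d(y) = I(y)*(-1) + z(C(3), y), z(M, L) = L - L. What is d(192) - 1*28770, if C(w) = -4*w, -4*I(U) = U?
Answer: -28722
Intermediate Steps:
I(U) = -U/4
z(M, L) = 0
d(y) = y/4 (d(y) = -y/4*(-1) + 0 = y/4 + 0 = y/4)
d(192) - 1*28770 = (¼)*192 - 1*28770 = 48 - 28770 = -28722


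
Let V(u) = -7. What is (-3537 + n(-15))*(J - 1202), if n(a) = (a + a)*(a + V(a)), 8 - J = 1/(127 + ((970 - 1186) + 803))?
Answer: 116794829/34 ≈ 3.4351e+6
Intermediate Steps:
J = 5711/714 (J = 8 - 1/(127 + ((970 - 1186) + 803)) = 8 - 1/(127 + (-216 + 803)) = 8 - 1/(127 + 587) = 8 - 1/714 = 5711/714 ≈ 7.9986)
n(a) = 2*a*(-7 + a) (n(a) = (a + a)*(a - 7) = (2*a)*(-7 + a) = 2*a*(-7 + a))
(-3537 + n(-15))*(J - 1202) = (-3537 + 2*(-15)*(-7 - 15))*(5711/714 - 1202) = (-3537 + 2*(-15)*(-22))*(-852517/714) = (-3537 + 660)*(-852517/714) = -2877*(-852517/714) = 116794829/34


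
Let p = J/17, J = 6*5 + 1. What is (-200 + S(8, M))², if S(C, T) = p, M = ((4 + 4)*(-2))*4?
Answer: 11350161/289 ≈ 39274.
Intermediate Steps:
J = 31 (J = 30 + 1 = 31)
p = 31/17 ≈ 1.8235
M = -64 (M = (8*(-2))*4 = -16*4 = -64)
S(C, T) = 31/17
(-200 + S(8, M))² = (-200 + 31/17)² = (-3369/17)² = 11350161/289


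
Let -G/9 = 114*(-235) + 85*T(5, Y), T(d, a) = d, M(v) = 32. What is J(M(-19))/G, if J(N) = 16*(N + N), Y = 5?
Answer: 1024/237285 ≈ 0.0043155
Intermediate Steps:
J(N) = 32*N (J(N) = 16*(2*N) = 32*N)
G = 237285 (G = -9*(114*(-235) + 85*5) = -9*(-26790 + 425) = -9*(-26365) = 237285)
J(M(-19))/G = (32*32)/237285 = 1024*(1/237285) = 1024/237285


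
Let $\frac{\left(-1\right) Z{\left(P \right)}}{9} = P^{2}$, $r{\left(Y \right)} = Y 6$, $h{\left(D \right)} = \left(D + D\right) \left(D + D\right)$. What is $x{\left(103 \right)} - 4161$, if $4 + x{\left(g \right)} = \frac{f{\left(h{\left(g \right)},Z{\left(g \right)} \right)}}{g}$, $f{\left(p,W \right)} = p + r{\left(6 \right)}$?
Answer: $- \frac{386523}{103} \approx -3752.6$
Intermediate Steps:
$h{\left(D \right)} = 4 D^{2}$ ($h{\left(D \right)} = 2 D 2 D = 4 D^{2}$)
$r{\left(Y \right)} = 6 Y$
$Z{\left(P \right)} = - 9 P^{2}$
$f{\left(p,W \right)} = 36 + p$ ($f{\left(p,W \right)} = p + 6 \cdot 6 = p + 36 = 36 + p$)
$x{\left(g \right)} = -4 + \frac{36 + 4 g^{2}}{g}$
$x{\left(103 \right)} - 4161 = \left(-4 + 4 \cdot 103 + \frac{36}{103}\right) - 4161 = \left(-4 + 412 + 36 \cdot \frac{1}{103}\right) - 4161 = \left(-4 + 412 + \frac{36}{103}\right) - 4161 = \frac{42060}{103} - 4161 = - \frac{386523}{103}$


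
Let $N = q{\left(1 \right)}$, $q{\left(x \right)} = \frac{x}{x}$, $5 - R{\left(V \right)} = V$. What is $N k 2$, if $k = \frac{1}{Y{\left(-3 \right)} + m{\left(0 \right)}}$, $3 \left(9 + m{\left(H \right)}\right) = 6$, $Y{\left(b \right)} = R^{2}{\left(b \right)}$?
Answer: $\frac{2}{57} \approx 0.035088$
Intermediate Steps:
$R{\left(V \right)} = 5 - V$
$Y{\left(b \right)} = \left(5 - b\right)^{2}$
$m{\left(H \right)} = -7$ ($m{\left(H \right)} = -9 + \frac{1}{3} \cdot 6 = -9 + 2 = -7$)
$q{\left(x \right)} = 1$
$k = \frac{1}{57}$ ($k = \frac{1}{\left(-5 - 3\right)^{2} - 7} = \frac{1}{\left(-8\right)^{2} - 7} = \frac{1}{64 - 7} = \frac{1}{57} \approx 0.017544$)
$N = 1$
$N k 2 = 1 \cdot \frac{1}{57} \cdot 2 = \frac{1}{57} \cdot 2 = \frac{2}{57}$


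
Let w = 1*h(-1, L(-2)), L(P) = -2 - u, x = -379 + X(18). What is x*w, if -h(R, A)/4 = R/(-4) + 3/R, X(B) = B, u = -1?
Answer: -3971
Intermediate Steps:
x = -361 (x = -379 + 18 = -361)
L(P) = -1 (L(P) = -2 - 1*(-1) = -2 + 1 = -1)
h(R, A) = R - 12/R (h(R, A) = -4*(R/(-4) + 3/R) = -4*(R*(-¼) + 3/R) = -4*(-R/4 + 3/R) = -4*(3/R - R/4) = R - 12/R)
w = 11 (w = 1*(-1 - 12/(-1)) = 1*(-1 - 12*(-1)) = 1*(-1 + 12) = 1*11 = 11)
x*w = -361*11 = -3971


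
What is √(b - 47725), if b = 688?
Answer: I*√47037 ≈ 216.88*I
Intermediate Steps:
√(b - 47725) = √(688 - 47725) = √(-47037) = I*√47037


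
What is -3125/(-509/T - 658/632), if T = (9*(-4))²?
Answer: 319950000/146807 ≈ 2179.4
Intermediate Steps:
T = 1296 (T = (-36)² = 1296)
-3125/(-509/T - 658/632) = -3125/(-509/1296 - 658/632) = -3125/(-509*1/1296 - 658*1/632) = -3125/(-509/1296 - 329/316) = -3125/(-146807/102384) = -3125*(-102384/146807) = 319950000/146807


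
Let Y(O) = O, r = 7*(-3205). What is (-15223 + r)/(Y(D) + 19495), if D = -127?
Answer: -18829/9684 ≈ -1.9443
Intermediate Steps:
r = -22435
(-15223 + r)/(Y(D) + 19495) = (-15223 - 22435)/(-127 + 19495) = -37658/19368 = -37658*1/19368 = -18829/9684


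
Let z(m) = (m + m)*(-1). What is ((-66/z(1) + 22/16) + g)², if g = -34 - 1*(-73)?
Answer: 344569/64 ≈ 5383.9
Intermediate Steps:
z(m) = -2*m (z(m) = (2*m)*(-1) = -2*m)
g = 39 (g = -34 + 73 = 39)
((-66/z(1) + 22/16) + g)² = ((-66/((-2*1)) + 22/16) + 39)² = ((-66/(-2) + 22*(1/16)) + 39)² = ((-66*(-½) + 11/8) + 39)² = ((33 + 11/8) + 39)² = (275/8 + 39)² = (587/8)² = 344569/64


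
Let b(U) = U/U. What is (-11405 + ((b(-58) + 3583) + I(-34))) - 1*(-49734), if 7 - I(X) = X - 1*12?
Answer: 41966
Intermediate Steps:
b(U) = 1
I(X) = 19 - X (I(X) = 7 - (X - 1*12) = 7 - (X - 12) = 7 - (-12 + X) = 7 + (12 - X) = 19 - X)
(-11405 + ((b(-58) + 3583) + I(-34))) - 1*(-49734) = (-11405 + ((1 + 3583) + (19 - 1*(-34)))) - 1*(-49734) = (-11405 + (3584 + (19 + 34))) + 49734 = (-11405 + (3584 + 53)) + 49734 = (-11405 + 3637) + 49734 = -7768 + 49734 = 41966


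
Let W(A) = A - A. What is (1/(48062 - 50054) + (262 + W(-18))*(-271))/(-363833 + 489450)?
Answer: -141435985/250229064 ≈ -0.56523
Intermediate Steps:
W(A) = 0
(1/(48062 - 50054) + (262 + W(-18))*(-271))/(-363833 + 489450) = (1/(48062 - 50054) + (262 + 0)*(-271))/(-363833 + 489450) = (1/(-1992) + 262*(-271))/125617 = (-1/1992 - 71002)*(1/125617) = -141435985/1992*1/125617 = -141435985/250229064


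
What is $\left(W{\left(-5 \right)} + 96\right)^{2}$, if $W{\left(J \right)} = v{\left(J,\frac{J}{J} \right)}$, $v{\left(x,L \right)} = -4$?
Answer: $8464$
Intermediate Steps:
$W{\left(J \right)} = -4$
$\left(W{\left(-5 \right)} + 96\right)^{2} = \left(-4 + 96\right)^{2} = 92^{2} = 8464$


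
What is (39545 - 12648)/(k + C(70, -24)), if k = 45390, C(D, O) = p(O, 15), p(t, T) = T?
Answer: 26897/45405 ≈ 0.59238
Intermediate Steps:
C(D, O) = 15
(39545 - 12648)/(k + C(70, -24)) = (39545 - 12648)/(45390 + 15) = 26897/45405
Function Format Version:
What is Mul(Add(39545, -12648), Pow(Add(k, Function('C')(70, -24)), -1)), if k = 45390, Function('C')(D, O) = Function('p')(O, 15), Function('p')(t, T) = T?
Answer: Rational(26897, 45405) ≈ 0.59238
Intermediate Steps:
Function('C')(D, O) = 15
Mul(Add(39545, -12648), Pow(Add(k, Function('C')(70, -24)), -1)) = Mul(Add(39545, -12648), Pow(Add(45390, 15), -1)) = Mul(26897, Pow(45405, -1)) = Mul(26897, Rational(1, 45405)) = Rational(26897, 45405)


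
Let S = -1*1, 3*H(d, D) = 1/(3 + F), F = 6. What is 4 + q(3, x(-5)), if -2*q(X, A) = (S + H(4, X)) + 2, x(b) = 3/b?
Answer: 94/27 ≈ 3.4815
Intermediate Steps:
H(d, D) = 1/27 (H(d, D) = 1/(3*(3 + 6)) = (⅓)/9 = (⅓)*(⅑) = 1/27)
S = -1
q(X, A) = -14/27 (q(X, A) = -((-1 + 1/27) + 2)/2 = -(-26/27 + 2)/2 = -½*28/27 = -14/27)
4 + q(3, x(-5)) = 4 - 14/27 = 94/27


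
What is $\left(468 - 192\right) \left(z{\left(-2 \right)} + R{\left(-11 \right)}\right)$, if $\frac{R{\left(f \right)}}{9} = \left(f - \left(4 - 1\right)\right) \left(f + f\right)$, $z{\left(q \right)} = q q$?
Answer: $766176$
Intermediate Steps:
$z{\left(q \right)} = q^{2}$
$R{\left(f \right)} = 18 f \left(-3 + f\right)$ ($R{\left(f \right)} = 9 \left(f - \left(4 - 1\right)\right) \left(f + f\right) = 9 \left(f - 3\right) 2 f = 9 \left(-3 + f\right) 2 f = 9 \cdot 2 f \left(-3 + f\right) = 18 f \left(-3 + f\right)$)
$\left(468 - 192\right) \left(z{\left(-2 \right)} + R{\left(-11 \right)}\right) = \left(468 - 192\right) \left(\left(-2\right)^{2} + 18 \left(-11\right) \left(-3 - 11\right)\right) = 276 \left(4 + 18 \left(-11\right) \left(-14\right)\right) = 276 \left(4 + 2772\right) = 276 \cdot 2776 = 766176$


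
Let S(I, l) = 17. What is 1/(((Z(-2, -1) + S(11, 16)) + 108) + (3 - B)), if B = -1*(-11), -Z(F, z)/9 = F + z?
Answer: 1/144 ≈ 0.0069444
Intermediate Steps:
Z(F, z) = -9*F - 9*z (Z(F, z) = -9*(F + z) = -9*F - 9*z)
B = 11
1/(((Z(-2, -1) + S(11, 16)) + 108) + (3 - B)) = 1/((((-9*(-2) - 9*(-1)) + 17) + 108) + (3 - 1*11)) = 1/((((18 + 9) + 17) + 108) + (3 - 11)) = 1/(((27 + 17) + 108) - 8) = 1/((44 + 108) - 8) = 1/(152 - 8) = 1/144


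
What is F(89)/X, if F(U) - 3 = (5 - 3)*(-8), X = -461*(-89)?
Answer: -13/41029 ≈ -0.00031685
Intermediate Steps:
X = 41029
F(U) = -13 (F(U) = 3 + (5 - 3)*(-8) = 3 + 2*(-8) = 3 - 16 = -13)
F(89)/X = -13/41029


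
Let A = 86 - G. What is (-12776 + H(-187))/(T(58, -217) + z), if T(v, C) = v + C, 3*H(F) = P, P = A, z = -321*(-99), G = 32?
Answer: -6379/15810 ≈ -0.40348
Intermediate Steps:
z = 31779
A = 54 (A = 86 - 1*32 = 86 - 32 = 54)
P = 54
H(F) = 18 (H(F) = (⅓)*54 = 18)
T(v, C) = C + v
(-12776 + H(-187))/(T(58, -217) + z) = (-12776 + 18)/((-217 + 58) + 31779) = -12758/(-159 + 31779) = -12758/31620 = -12758*1/31620 = -6379/15810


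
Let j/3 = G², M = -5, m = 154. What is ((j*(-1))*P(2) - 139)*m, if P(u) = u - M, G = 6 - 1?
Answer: -102256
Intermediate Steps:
G = 5
j = 75 (j = 3*5² = 3*25 = 75)
P(u) = 5 + u (P(u) = u - 1*(-5) = u + 5 = 5 + u)
((j*(-1))*P(2) - 139)*m = ((75*(-1))*(5 + 2) - 139)*154 = (-75*7 - 139)*154 = (-525 - 139)*154 = -664*154 = -102256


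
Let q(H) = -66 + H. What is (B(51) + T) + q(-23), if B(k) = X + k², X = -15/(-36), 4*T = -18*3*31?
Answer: 25127/12 ≈ 2093.9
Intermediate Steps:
T = -837/2 (T = (-18*3*31)/4 = (-54*31)/4 = (¼)*(-1674) = -837/2 ≈ -418.50)
X = 5/12 (X = -15*(-1/36) = 5/12 ≈ 0.41667)
B(k) = 5/12 + k²
(B(51) + T) + q(-23) = ((5/12 + 51²) - 837/2) + (-66 - 23) = ((5/12 + 2601) - 837/2) - 89 = (31217/12 - 837/2) - 89 = 26195/12 - 89 = 25127/12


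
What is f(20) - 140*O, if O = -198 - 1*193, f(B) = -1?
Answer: 54739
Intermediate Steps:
O = -391 (O = -198 - 193 = -391)
f(20) - 140*O = -1 - 140*(-391) = -1 + 54740 = 54739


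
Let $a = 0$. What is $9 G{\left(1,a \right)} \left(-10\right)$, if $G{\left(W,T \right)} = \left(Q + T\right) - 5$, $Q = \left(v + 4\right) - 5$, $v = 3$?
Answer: $270$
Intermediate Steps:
$Q = 2$ ($Q = \left(3 + 4\right) - 5 = 7 - 5 = 2$)
$G{\left(W,T \right)} = -3 + T$ ($G{\left(W,T \right)} = \left(2 + T\right) - 5 = -3 + T$)
$9 G{\left(1,a \right)} \left(-10\right) = 9 \left(-3 + 0\right) \left(-10\right) = 9 \left(-3\right) \left(-10\right) = \left(-27\right) \left(-10\right) = 270$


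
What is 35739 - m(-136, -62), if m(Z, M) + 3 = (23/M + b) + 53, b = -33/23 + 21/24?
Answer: 203575365/5704 ≈ 35690.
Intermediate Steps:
b = -103/184 (b = -33*1/23 + 21*(1/24) = -33/23 + 7/8 = -103/184 ≈ -0.55978)
m(Z, M) = 9097/184 + 23/M (m(Z, M) = -3 + ((23/M - 103/184) + 53) = -3 + ((-103/184 + 23/M) + 53) = -3 + (9649/184 + 23/M) = 9097/184 + 23/M)
35739 - m(-136, -62) = 35739 - (9097/184 + 23/(-62)) = 35739 - (9097/184 + 23*(-1/62)) = 35739 - (9097/184 - 23/62) = 35739 - 1*279891/5704 = 35739 - 279891/5704 = 203575365/5704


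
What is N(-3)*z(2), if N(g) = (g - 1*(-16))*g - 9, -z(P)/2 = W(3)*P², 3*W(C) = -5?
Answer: -640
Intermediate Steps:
W(C) = -5/3 (W(C) = (⅓)*(-5) = -5/3)
z(P) = 10*P²/3 (z(P) = -(-10)*P²/3 = 10*P²/3)
N(g) = -9 + g*(16 + g) (N(g) = (g + 16)*g - 9 = (16 + g)*g - 9 = g*(16 + g) - 9 = -9 + g*(16 + g))
N(-3)*z(2) = (-9 + (-3)² + 16*(-3))*((10/3)*2²) = (-9 + 9 - 48)*((10/3)*4) = -48*40/3 = -640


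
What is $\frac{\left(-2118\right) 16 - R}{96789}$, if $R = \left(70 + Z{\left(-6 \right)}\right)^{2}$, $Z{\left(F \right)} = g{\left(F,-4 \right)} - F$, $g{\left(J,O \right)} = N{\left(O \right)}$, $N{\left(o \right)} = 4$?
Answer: $- \frac{40288}{96789} \approx -0.41625$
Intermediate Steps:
$g{\left(J,O \right)} = 4$
$Z{\left(F \right)} = 4 - F$
$R = 6400$ ($R = \left(70 + \left(4 - -6\right)\right)^{2} = \left(70 + \left(4 + 6\right)\right)^{2} = \left(70 + 10\right)^{2} = 80^{2} = 6400$)
$\frac{\left(-2118\right) 16 - R}{96789} = \frac{\left(-2118\right) 16 - 6400}{96789} = \left(-33888 - 6400\right) \frac{1}{96789} = \left(-40288\right) \frac{1}{96789} = - \frac{40288}{96789}$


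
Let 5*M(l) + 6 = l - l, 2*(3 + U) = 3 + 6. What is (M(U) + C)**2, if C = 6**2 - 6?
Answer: 20736/25 ≈ 829.44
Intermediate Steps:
U = 3/2 (U = -3 + (3 + 6)/2 = -3 + (1/2)*9 = -3 + 9/2 = 3/2 ≈ 1.5000)
M(l) = -6/5 (M(l) = -6/5 + (l - l)/5 = -6/5 + (1/5)*0 = -6/5 + 0 = -6/5)
C = 30 (C = 36 - 6 = 30)
(M(U) + C)**2 = (-6/5 + 30)**2 = (144/5)**2 = 20736/25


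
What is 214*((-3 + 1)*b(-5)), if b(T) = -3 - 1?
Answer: 1712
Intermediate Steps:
b(T) = -4
214*((-3 + 1)*b(-5)) = 214*((-3 + 1)*(-4)) = 214*(-2*(-4)) = 214*8 = 1712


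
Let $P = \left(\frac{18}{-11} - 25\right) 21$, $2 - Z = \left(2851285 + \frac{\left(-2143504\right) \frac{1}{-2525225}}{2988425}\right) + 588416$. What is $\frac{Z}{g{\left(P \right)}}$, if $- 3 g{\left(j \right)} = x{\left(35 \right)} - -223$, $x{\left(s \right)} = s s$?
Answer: $\frac{7079318484777391467}{993386646715000} \approx 7126.4$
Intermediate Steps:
$x{\left(s \right)} = s^{2}$
$Z = - \frac{2359772828259130489}{686040501875}$ ($Z = 2 - \left(\left(2851285 + \frac{\left(-2143504\right) \frac{1}{-2525225}}{2988425}\right) + 588416\right) = 2 - \left(\left(2851285 + \left(-2143504\right) \left(- \frac{1}{2525225}\right) \frac{1}{2988425}\right) + 588416\right) = 2 - \left(\left(2851285 + \frac{2143504}{2525225} \cdot \frac{1}{2988425}\right) + 588416\right) = 2 - \left(\left(2851285 + \frac{194864}{686040501875}\right) + 588416\right) = 2 - \left(\frac{1956096992388854239}{686040501875} + 588416\right) = 2 - \frac{2359774200340134239}{686040501875} = - \frac{2359772828259130489}{686040501875} \approx -3.4397 \cdot 10^{6}$)
$P = - \frac{6153}{11}$ ($P = \left(18 \left(- \frac{1}{11}\right) - 25\right) 21 = \left(- \frac{18}{11} - 25\right) 21 = \left(- \frac{293}{11}\right) 21 = - \frac{6153}{11} \approx -559.36$)
$g{\left(j \right)} = - \frac{1448}{3}$ ($g{\left(j \right)} = - \frac{35^{2} - -223}{3} = - \frac{1225 + 223}{3} = \left(- \frac{1}{3}\right) 1448 = - \frac{1448}{3}$)
$\frac{Z}{g{\left(P \right)}} = - \frac{2359772828259130489}{686040501875 \left(- \frac{1448}{3}\right)} = \left(- \frac{2359772828259130489}{686040501875}\right) \left(- \frac{3}{1448}\right) = \frac{7079318484777391467}{993386646715000}$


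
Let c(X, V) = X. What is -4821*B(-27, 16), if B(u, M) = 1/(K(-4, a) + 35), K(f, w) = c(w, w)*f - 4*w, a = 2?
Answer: -4821/19 ≈ -253.74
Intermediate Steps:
K(f, w) = -4*w + f*w (K(f, w) = w*f - 4*w = f*w - 4*w = -4*w + f*w)
B(u, M) = 1/19 (B(u, M) = 1/(2*(-4 - 4) + 35) = 1/(2*(-8) + 35) = 1/(-16 + 35) = 1/19)
-4821*B(-27, 16) = -4821*1/19 = -4821/19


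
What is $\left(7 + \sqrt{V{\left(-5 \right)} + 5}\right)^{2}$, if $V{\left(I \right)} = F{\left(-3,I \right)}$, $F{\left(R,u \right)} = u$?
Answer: $49$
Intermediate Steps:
$V{\left(I \right)} = I$
$\left(7 + \sqrt{V{\left(-5 \right)} + 5}\right)^{2} = \left(7 + \sqrt{-5 + 5}\right)^{2} = \left(7 + \sqrt{0}\right)^{2} = \left(7 + 0\right)^{2} = 7^{2} = 49$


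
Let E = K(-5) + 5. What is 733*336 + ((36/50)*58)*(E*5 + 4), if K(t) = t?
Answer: 6161376/25 ≈ 2.4646e+5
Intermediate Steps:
E = 0 (E = -5 + 5 = 0)
733*336 + ((36/50)*58)*(E*5 + 4) = 733*336 + ((36/50)*58)*(0*5 + 4) = 246288 + ((36*(1/50))*58)*(0 + 4) = 246288 + ((18/25)*58)*4 = 246288 + (1044/25)*4 = 246288 + 4176/25 = 6161376/25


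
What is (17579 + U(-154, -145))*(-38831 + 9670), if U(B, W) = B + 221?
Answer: -514575006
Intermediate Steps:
U(B, W) = 221 + B
(17579 + U(-154, -145))*(-38831 + 9670) = (17579 + (221 - 154))*(-38831 + 9670) = (17579 + 67)*(-29161) = 17646*(-29161) = -514575006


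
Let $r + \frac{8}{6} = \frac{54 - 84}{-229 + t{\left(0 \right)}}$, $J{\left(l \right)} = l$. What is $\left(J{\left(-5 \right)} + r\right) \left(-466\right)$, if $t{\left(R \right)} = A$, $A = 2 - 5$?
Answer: $\frac{503047}{174} \approx 2891.1$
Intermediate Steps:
$A = -3$ ($A = 2 - 5 = -3$)
$t{\left(R \right)} = -3$
$r = - \frac{419}{348}$ ($r = - \frac{4}{3} + \frac{54 - 84}{-229 - 3} = - \frac{4}{3} - \frac{30}{-232} = - \frac{4}{3} - - \frac{15}{116} = - \frac{4}{3} + \frac{15}{116} = - \frac{419}{348} \approx -1.204$)
$\left(J{\left(-5 \right)} + r\right) \left(-466\right) = \left(-5 - \frac{419}{348}\right) \left(-466\right) = \left(- \frac{2159}{348}\right) \left(-466\right) = \frac{503047}{174}$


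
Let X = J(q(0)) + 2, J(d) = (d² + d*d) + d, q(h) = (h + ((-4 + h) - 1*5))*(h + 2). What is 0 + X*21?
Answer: 13272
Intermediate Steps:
q(h) = (-9 + 2*h)*(2 + h) (q(h) = (h + ((-4 + h) - 5))*(2 + h) = (h + (-9 + h))*(2 + h) = (-9 + 2*h)*(2 + h))
J(d) = d + 2*d² (J(d) = (d² + d²) + d = 2*d² + d = d + 2*d²)
X = 632 (X = (-18 - 5*0 + 2*0²)*(1 + 2*(-18 - 5*0 + 2*0²)) + 2 = (-18 + 0 + 2*0)*(1 + 2*(-18 + 0 + 2*0)) + 2 = (-18 + 0 + 0)*(1 + 2*(-18 + 0 + 0)) + 2 = -18*(1 + 2*(-18)) + 2 = -18*(1 - 36) + 2 = -18*(-35) + 2 = 630 + 2 = 632)
0 + X*21 = 0 + 632*21 = 0 + 13272 = 13272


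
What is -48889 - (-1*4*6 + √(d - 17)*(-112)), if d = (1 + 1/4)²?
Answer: -48865 + 28*I*√247 ≈ -48865.0 + 440.05*I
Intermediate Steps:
d = 25/16 (d = (1 + ¼)² = (5/4)² = 25/16 ≈ 1.5625)
-48889 - (-1*4*6 + √(d - 17)*(-112)) = -48889 - (-1*4*6 + √(25/16 - 17)*(-112)) = -48889 - (-4*6 + √(-247/16)*(-112)) = -48889 - (-24 + (I*√247/4)*(-112)) = -48889 - (-24 - 28*I*√247) = -48889 + (24 + 28*I*√247) = -48865 + 28*I*√247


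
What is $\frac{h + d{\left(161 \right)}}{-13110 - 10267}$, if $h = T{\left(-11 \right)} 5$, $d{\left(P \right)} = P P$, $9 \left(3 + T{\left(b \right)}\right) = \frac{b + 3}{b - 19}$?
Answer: $- \frac{699466}{631179} \approx -1.1082$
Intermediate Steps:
$T{\left(b \right)} = -3 + \frac{3 + b}{9 \left(-19 + b\right)}$ ($T{\left(b \right)} = -3 + \frac{\left(b + 3\right) \frac{1}{b - 19}}{9} = -3 + \frac{\left(3 + b\right) \frac{1}{-19 + b}}{9} = -3 + \frac{\frac{1}{-19 + b} \left(3 + b\right)}{9} = -3 + \frac{3 + b}{9 \left(-19 + b\right)}$)
$d{\left(P \right)} = P^{2}$
$h = - \frac{401}{27}$ ($h = \frac{2 \left(258 - -143\right)}{9 \left(-19 - 11\right)} 5 = \frac{2 \left(258 + 143\right)}{9 \left(-30\right)} 5 = \frac{2}{9} \left(- \frac{1}{30}\right) 401 \cdot 5 = \left(- \frac{401}{135}\right) 5 = - \frac{401}{27} \approx -14.852$)
$\frac{h + d{\left(161 \right)}}{-13110 - 10267} = \frac{- \frac{401}{27} + 161^{2}}{-13110 - 10267} = \frac{- \frac{401}{27} + 25921}{-23377} = \frac{699466}{27} \left(- \frac{1}{23377}\right) = - \frac{699466}{631179}$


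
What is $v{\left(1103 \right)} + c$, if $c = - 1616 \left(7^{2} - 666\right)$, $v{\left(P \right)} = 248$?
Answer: $997320$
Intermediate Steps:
$c = 997072$ ($c = - 1616 \left(49 - 666\right) = \left(-1616\right) \left(-617\right) = 997072$)
$v{\left(1103 \right)} + c = 248 + 997072 = 997320$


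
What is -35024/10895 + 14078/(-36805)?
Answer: -288487626/80198095 ≈ -3.5972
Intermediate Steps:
-35024/10895 + 14078/(-36805) = -35024*1/10895 + 14078*(-1/36805) = -35024/10895 - 14078/36805 = -288487626/80198095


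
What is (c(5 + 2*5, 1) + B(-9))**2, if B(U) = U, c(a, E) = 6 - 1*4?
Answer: 49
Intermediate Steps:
c(a, E) = 2 (c(a, E) = 6 - 4 = 2)
(c(5 + 2*5, 1) + B(-9))**2 = (2 - 9)**2 = (-7)**2 = 49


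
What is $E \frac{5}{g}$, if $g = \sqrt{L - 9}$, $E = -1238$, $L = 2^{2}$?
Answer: $1238 i \sqrt{5} \approx 2768.3 i$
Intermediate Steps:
$L = 4$
$g = i \sqrt{5}$ ($g = \sqrt{4 - 9} = \sqrt{-5} = i \sqrt{5} \approx 2.2361 i$)
$E \frac{5}{g} = - 1238 \frac{5}{i \sqrt{5}} = - 1238 \cdot 5 \left(- \frac{i \sqrt{5}}{5}\right) = - 1238 \left(- i \sqrt{5}\right) = 1238 i \sqrt{5}$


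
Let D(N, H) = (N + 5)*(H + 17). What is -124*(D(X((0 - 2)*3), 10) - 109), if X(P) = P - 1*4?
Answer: 30256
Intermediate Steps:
X(P) = -4 + P (X(P) = P - 4 = -4 + P)
D(N, H) = (5 + N)*(17 + H)
-124*(D(X((0 - 2)*3), 10) - 109) = -124*((85 + 5*10 + 17*(-4 + (0 - 2)*3) + 10*(-4 + (0 - 2)*3)) - 109) = -124*((85 + 50 + 17*(-4 - 2*3) + 10*(-4 - 2*3)) - 109) = -124*((85 + 50 + 17*(-4 - 6) + 10*(-4 - 6)) - 109) = -124*((85 + 50 + 17*(-10) + 10*(-10)) - 109) = -124*((85 + 50 - 170 - 100) - 109) = -124*(-135 - 109) = -124*(-244) = 30256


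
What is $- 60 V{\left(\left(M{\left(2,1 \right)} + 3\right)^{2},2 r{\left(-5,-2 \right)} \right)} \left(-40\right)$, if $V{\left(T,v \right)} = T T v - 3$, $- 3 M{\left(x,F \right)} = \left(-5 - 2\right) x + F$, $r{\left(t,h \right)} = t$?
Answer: $- \frac{1874242400}{27} \approx -6.9416 \cdot 10^{7}$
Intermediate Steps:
$M{\left(x,F \right)} = - \frac{F}{3} + \frac{7 x}{3}$ ($M{\left(x,F \right)} = - \frac{\left(-5 - 2\right) x + F}{3} = - \frac{- 7 x + F}{3} = - \frac{F - 7 x}{3} = - \frac{F}{3} + \frac{7 x}{3}$)
$V{\left(T,v \right)} = -3 + v T^{2}$ ($V{\left(T,v \right)} = T^{2} v - 3 = v T^{2} - 3 = -3 + v T^{2}$)
$- 60 V{\left(\left(M{\left(2,1 \right)} + 3\right)^{2},2 r{\left(-5,-2 \right)} \right)} \left(-40\right) = - 60 \left(-3 + 2 \left(-5\right) \left(\left(\left(\left(- \frac{1}{3}\right) 1 + \frac{7}{3} \cdot 2\right) + 3\right)^{2}\right)^{2}\right) \left(-40\right) = - 60 \left(-3 - 10 \left(\left(\left(- \frac{1}{3} + \frac{14}{3}\right) + 3\right)^{2}\right)^{2}\right) \left(-40\right) = - 60 \left(-3 - 10 \left(\left(\frac{13}{3} + 3\right)^{2}\right)^{2}\right) \left(-40\right) = - 60 \left(-3 - 10 \left(\left(\frac{22}{3}\right)^{2}\right)^{2}\right) \left(-40\right) = - 60 \left(-3 - 10 \left(\frac{484}{9}\right)^{2}\right) \left(-40\right) = - 60 \left(-3 - \frac{2342560}{81}\right) \left(-40\right) = \left(-60\right) \left(- \frac{2342803}{81}\right) \left(-40\right) = \frac{46856060}{27} \left(-40\right) = - \frac{1874242400}{27}$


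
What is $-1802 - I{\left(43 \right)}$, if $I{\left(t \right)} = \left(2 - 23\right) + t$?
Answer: $-1824$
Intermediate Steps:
$I{\left(t \right)} = -21 + t$
$-1802 - I{\left(43 \right)} = -1802 - \left(-21 + 43\right) = -1802 - 22 = -1824$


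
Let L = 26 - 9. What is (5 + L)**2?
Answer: 484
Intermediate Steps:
L = 17
(5 + L)**2 = (5 + 17)**2 = 22**2 = 484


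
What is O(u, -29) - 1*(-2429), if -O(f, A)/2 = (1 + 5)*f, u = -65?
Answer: 3209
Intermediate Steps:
O(f, A) = -12*f (O(f, A) = -2*(1 + 5)*f = -12*f)
O(u, -29) - 1*(-2429) = -12*(-65) - 1*(-2429) = 780 + 2429 = 3209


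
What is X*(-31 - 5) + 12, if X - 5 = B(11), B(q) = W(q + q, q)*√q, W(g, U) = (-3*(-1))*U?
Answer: -168 - 1188*√11 ≈ -4108.1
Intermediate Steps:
W(g, U) = 3*U
B(q) = 3*q^(3/2) (B(q) = (3*q)*√q = 3*q^(3/2))
X = 5 + 33*√11 (X = 5 + 3*11^(3/2) = 5 + 3*(11*√11) = 5 + 33*√11 ≈ 114.45)
X*(-31 - 5) + 12 = (5 + 33*√11)*(-31 - 5) + 12 = (5 + 33*√11)*(-36) + 12 = (-180 - 1188*√11) + 12 = -168 - 1188*√11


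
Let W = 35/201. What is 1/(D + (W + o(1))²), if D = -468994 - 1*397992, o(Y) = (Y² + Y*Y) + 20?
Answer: -40401/35007236537 ≈ -1.1541e-6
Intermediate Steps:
W = 35/201 (W = 35*(1/201) = 35/201 ≈ 0.17413)
o(Y) = 20 + 2*Y² (o(Y) = (Y² + Y²) + 20 = 2*Y² + 20 = 20 + 2*Y²)
D = -866986 (D = -468994 - 397992 = -866986)
1/(D + (W + o(1))²) = 1/(-866986 + (35/201 + (20 + 2*1²))²) = 1/(-866986 + (35/201 + (20 + 2*1))²) = 1/(-866986 + (35/201 + (20 + 2))²) = 1/(-866986 + (35/201 + 22)²) = 1/(-866986 + (4457/201)²) = 1/(-866986 + 19864849/40401) = 1/(-35007236537/40401) = -40401/35007236537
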